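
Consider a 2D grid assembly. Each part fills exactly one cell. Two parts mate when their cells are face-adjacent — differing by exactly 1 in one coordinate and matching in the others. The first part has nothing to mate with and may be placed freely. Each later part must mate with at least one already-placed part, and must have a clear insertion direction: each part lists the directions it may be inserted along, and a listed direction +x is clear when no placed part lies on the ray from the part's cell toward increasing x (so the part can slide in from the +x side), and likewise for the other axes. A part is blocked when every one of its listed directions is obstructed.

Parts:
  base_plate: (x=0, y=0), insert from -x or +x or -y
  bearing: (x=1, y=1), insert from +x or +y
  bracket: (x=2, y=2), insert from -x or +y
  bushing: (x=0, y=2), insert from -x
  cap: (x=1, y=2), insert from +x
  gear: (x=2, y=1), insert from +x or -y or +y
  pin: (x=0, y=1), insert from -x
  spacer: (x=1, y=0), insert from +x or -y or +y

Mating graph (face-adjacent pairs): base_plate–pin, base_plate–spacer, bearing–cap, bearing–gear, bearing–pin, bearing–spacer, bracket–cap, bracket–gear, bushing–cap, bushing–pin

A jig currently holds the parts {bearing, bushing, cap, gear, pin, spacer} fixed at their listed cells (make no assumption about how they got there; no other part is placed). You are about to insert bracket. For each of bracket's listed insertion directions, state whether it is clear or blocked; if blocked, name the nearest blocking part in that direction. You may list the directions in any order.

-x: nearest on ray is cap@(1, 2) ⇒ blocked
+y: ray from bracket(2, 2) has no placed part ⇒ clear

+y: clear; -x: blocked by cap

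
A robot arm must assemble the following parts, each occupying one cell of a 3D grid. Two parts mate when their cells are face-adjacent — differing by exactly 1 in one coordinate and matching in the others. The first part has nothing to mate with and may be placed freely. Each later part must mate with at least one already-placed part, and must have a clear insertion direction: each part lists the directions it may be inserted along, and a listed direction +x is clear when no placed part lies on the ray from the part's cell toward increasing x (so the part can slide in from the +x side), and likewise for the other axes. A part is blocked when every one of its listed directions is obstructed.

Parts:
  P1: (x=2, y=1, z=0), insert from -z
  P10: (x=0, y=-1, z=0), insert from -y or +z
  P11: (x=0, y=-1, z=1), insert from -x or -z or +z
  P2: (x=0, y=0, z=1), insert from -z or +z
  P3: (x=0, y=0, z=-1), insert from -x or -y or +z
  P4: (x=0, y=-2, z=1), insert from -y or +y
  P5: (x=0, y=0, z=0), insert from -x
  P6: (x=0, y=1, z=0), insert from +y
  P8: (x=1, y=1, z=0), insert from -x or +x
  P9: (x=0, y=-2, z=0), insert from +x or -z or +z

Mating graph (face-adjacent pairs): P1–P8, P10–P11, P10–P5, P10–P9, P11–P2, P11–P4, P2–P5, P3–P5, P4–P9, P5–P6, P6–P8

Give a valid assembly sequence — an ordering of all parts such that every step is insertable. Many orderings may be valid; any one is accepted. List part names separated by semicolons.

1. P5@(0, 0, 0) [-x clear] — {P5}
2. P2@(0, 0, 1) [+z clear] — {P2, P5}
3. P3@(0, 0, -1) [-x clear] — {P2, P3, P5}
4. P11@(0, -1, 1) [-x clear] — {P11, P2, P3, P5}
5. P10@(0, -1, 0) [-y clear] — {P10, P11, P2, P3, P5}
6. P4@(0, -2, 1) [-y clear] — {P10, P11, P2, P3, P4, P5}
7. P9@(0, -2, 0) [+x clear] — {P10, P11, P2, P3, P4, P5, P9}
8. P6@(0, 1, 0) [+y clear] — {P10, P11, P2, P3, P4, P5, P6, P9}
9. P8@(1, 1, 0) [+x clear] — {P10, P11, P2, P3, P4, P5, P6, P8, P9}
10. P1@(2, 1, 0) [-z clear] — {P1, P10, P11, P2, P3, P4, P5, P6, P8, P9}

P5; P2; P3; P11; P10; P4; P9; P6; P8; P1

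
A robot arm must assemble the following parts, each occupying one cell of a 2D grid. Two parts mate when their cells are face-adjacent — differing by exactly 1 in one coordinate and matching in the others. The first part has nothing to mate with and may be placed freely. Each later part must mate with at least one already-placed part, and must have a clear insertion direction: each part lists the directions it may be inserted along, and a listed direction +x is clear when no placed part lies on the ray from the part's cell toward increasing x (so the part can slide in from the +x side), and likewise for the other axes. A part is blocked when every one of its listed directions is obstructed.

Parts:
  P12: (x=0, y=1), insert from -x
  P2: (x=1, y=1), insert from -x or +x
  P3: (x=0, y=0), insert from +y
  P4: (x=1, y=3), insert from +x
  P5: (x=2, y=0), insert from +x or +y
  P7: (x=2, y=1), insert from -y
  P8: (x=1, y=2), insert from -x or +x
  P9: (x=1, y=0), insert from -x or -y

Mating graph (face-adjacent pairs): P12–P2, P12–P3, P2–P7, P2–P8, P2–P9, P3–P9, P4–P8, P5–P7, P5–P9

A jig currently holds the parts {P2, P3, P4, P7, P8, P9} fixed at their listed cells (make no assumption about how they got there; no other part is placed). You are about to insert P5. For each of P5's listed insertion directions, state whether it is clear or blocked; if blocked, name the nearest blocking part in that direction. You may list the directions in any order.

+x: ray from P5(2, 0) has no placed part ⇒ clear
+y: nearest on ray is P7@(2, 1) ⇒ blocked

+x: clear; +y: blocked by P7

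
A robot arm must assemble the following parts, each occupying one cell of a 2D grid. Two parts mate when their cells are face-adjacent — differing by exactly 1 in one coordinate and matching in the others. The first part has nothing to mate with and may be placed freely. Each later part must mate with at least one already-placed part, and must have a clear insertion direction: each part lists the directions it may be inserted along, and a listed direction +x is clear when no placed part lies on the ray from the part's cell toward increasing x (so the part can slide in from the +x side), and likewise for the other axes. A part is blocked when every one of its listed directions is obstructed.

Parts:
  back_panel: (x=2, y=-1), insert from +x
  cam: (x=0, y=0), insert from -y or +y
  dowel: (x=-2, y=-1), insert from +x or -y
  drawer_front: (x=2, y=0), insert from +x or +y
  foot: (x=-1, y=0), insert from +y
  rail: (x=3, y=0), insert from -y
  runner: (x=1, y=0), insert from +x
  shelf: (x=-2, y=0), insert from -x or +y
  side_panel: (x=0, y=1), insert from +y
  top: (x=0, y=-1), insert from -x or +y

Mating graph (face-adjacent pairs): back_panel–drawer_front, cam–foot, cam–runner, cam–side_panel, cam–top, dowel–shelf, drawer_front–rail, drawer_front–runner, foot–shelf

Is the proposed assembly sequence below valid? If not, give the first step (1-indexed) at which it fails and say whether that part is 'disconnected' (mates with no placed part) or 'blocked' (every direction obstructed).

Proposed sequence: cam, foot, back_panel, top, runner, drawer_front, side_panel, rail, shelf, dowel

Invalid at step 3 (disconnected)

1. cam@(0, 0) [-y clear] — {cam}
2. foot@(-1, 0) [+y clear] — {cam, foot}
3. back_panel@(2, -1) — no placed neighbour ⇒ disconnected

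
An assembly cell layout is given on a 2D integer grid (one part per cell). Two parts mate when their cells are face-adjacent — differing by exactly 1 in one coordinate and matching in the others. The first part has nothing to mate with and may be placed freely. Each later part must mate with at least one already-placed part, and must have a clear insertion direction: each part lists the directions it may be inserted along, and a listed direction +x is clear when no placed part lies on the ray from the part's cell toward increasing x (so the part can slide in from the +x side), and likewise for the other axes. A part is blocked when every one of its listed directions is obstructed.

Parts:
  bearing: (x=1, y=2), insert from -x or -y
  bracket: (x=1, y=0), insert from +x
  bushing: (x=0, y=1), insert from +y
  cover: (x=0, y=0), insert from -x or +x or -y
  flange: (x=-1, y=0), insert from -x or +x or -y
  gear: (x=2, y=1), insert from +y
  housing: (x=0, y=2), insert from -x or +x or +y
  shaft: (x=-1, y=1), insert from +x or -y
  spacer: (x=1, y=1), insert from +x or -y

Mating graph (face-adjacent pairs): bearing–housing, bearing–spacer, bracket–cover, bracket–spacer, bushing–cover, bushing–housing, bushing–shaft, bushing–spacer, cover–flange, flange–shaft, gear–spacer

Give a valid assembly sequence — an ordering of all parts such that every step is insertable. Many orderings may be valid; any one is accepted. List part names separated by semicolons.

shaft; bushing; flange; spacer; bracket; gear; cover; bearing; housing

1. shaft@(-1, 1) [+x clear] — {shaft}
2. bushing@(0, 1) [+y clear] — {bushing, shaft}
3. flange@(-1, 0) [-x clear] — {bushing, flange, shaft}
4. spacer@(1, 1) [+x clear] — {bushing, flange, shaft, spacer}
5. bracket@(1, 0) [+x clear] — {bracket, bushing, flange, shaft, spacer}
6. gear@(2, 1) [+y clear] — {bracket, bushing, flange, gear, shaft, spacer}
7. cover@(0, 0) [-y clear] — {bracket, bushing, cover, flange, gear, shaft, spacer}
8. bearing@(1, 2) [-x clear] — {bearing, bracket, bushing, cover, flange, gear, shaft, spacer}
9. housing@(0, 2) [-x clear] — {bearing, bracket, bushing, cover, flange, gear, housing, shaft, spacer}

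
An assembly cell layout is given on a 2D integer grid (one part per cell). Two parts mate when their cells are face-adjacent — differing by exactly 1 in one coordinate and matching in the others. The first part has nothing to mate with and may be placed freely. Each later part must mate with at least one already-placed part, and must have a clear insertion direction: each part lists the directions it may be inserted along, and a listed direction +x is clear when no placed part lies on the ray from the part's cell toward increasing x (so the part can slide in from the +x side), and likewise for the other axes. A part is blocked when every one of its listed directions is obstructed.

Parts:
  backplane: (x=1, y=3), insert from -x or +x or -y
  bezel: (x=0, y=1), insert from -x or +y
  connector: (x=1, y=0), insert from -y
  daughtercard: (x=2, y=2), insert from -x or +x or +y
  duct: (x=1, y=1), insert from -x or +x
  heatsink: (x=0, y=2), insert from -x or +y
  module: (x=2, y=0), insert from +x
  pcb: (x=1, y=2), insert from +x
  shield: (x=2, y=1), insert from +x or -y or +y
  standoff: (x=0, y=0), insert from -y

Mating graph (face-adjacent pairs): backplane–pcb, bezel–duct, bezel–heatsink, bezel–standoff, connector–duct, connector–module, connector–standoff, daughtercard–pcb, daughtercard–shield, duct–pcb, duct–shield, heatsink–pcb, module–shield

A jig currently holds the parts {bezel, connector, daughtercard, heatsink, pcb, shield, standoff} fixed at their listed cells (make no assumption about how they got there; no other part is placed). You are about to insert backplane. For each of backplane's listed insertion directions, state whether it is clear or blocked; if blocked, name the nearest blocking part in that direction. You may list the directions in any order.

+x: clear; -x: clear; -y: blocked by pcb

-x: ray from backplane(1, 3) has no placed part ⇒ clear
+x: ray from backplane(1, 3) has no placed part ⇒ clear
-y: nearest on ray is pcb@(1, 2) ⇒ blocked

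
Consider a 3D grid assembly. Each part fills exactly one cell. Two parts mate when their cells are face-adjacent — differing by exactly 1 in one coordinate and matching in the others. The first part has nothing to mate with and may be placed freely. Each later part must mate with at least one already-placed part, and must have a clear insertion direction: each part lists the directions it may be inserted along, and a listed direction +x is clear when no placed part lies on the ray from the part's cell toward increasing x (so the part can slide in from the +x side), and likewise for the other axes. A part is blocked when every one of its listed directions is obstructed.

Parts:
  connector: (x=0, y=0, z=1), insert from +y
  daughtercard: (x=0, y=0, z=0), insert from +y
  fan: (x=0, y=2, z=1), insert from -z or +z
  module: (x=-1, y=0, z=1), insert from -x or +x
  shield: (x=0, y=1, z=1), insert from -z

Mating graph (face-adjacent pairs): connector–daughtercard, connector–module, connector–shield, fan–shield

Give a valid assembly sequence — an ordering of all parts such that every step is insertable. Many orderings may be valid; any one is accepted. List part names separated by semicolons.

1. module@(-1, 0, 1) [-x clear] — {module}
2. connector@(0, 0, 1) [+y clear] — {connector, module}
3. shield@(0, 1, 1) [-z clear] — {connector, module, shield}
4. daughtercard@(0, 0, 0) [+y clear] — {connector, daughtercard, module, shield}
5. fan@(0, 2, 1) [-z clear] — {connector, daughtercard, fan, module, shield}

module; connector; shield; daughtercard; fan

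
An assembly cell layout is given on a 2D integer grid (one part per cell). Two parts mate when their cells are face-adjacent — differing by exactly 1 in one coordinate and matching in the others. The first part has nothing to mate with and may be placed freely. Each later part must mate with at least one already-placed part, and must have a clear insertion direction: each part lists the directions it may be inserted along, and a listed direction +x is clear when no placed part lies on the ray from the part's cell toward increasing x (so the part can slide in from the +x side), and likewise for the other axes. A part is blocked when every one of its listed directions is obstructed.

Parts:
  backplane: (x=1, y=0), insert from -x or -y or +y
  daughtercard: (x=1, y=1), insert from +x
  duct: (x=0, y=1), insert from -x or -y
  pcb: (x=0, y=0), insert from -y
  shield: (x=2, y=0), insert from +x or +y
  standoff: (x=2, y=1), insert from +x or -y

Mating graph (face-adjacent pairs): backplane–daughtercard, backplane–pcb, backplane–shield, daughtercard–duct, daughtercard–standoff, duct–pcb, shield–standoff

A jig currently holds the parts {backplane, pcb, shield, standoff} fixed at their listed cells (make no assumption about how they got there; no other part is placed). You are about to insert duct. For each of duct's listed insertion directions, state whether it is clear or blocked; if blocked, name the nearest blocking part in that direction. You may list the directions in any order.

-x: ray from duct(0, 1) has no placed part ⇒ clear
-y: nearest on ray is pcb@(0, 0) ⇒ blocked

-x: clear; -y: blocked by pcb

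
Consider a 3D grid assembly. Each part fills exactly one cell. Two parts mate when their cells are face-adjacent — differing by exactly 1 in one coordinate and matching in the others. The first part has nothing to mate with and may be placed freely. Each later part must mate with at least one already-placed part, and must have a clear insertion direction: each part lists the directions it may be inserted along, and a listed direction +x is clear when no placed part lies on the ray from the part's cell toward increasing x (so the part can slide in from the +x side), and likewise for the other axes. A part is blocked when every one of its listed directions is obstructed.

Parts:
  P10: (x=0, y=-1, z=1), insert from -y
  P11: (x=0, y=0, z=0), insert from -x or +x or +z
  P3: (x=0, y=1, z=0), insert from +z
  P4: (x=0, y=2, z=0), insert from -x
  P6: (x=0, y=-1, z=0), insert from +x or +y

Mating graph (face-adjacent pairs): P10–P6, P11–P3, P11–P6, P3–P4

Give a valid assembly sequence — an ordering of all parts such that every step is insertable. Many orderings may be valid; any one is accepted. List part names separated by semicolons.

1. P3@(0, 1, 0) [+z clear] — {P3}
2. P11@(0, 0, 0) [-x clear] — {P11, P3}
3. P6@(0, -1, 0) [+x clear] — {P11, P3, P6}
4. P10@(0, -1, 1) [-y clear] — {P10, P11, P3, P6}
5. P4@(0, 2, 0) [-x clear] — {P10, P11, P3, P4, P6}

P3; P11; P6; P10; P4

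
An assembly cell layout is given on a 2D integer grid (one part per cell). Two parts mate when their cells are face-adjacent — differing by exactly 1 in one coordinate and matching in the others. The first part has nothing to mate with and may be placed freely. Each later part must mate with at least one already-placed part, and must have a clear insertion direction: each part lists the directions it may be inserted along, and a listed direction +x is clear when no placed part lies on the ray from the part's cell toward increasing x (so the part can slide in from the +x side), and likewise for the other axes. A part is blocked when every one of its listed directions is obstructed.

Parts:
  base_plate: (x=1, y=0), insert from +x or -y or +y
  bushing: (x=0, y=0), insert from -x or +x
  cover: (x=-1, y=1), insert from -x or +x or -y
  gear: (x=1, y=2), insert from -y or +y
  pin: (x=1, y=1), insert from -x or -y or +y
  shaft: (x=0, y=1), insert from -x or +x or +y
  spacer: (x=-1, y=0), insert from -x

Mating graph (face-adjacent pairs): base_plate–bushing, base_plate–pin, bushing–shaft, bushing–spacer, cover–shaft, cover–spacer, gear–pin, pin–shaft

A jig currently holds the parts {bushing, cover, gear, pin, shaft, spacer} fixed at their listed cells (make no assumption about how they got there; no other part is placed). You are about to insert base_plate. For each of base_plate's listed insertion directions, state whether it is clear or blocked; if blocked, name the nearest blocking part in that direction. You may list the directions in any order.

+x: ray from base_plate(1, 0) has no placed part ⇒ clear
-y: ray from base_plate(1, 0) has no placed part ⇒ clear
+y: nearest on ray is pin@(1, 1) ⇒ blocked

+x: clear; +y: blocked by pin; -y: clear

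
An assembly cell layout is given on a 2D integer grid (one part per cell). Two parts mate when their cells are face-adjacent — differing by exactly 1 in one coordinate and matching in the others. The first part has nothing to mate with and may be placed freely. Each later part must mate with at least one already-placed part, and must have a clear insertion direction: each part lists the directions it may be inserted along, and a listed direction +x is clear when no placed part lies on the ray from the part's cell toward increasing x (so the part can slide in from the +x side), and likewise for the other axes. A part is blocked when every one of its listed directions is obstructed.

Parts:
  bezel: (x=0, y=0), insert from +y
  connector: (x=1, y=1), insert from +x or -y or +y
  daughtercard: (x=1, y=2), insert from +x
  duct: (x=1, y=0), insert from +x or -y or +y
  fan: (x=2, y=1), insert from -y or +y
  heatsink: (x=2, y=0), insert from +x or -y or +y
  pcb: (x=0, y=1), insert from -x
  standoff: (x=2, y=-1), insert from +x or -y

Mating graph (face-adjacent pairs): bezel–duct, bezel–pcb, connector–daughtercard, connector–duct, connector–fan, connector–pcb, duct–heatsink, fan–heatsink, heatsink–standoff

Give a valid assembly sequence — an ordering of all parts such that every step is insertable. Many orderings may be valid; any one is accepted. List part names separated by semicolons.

1. bezel@(0, 0) [+y clear] — {bezel}
2. pcb@(0, 1) [-x clear] — {bezel, pcb}
3. connector@(1, 1) [+x clear] — {bezel, connector, pcb}
4. fan@(2, 1) [-y clear] — {bezel, connector, fan, pcb}
5. daughtercard@(1, 2) [+x clear] — {bezel, connector, daughtercard, fan, pcb}
6. heatsink@(2, 0) [+x clear] — {bezel, connector, daughtercard, fan, heatsink, pcb}
7. standoff@(2, -1) [+x clear] — {bezel, connector, daughtercard, fan, heatsink, pcb, standoff}
8. duct@(1, 0) [-y clear] — {bezel, connector, daughtercard, duct, fan, heatsink, pcb, standoff}

bezel; pcb; connector; fan; daughtercard; heatsink; standoff; duct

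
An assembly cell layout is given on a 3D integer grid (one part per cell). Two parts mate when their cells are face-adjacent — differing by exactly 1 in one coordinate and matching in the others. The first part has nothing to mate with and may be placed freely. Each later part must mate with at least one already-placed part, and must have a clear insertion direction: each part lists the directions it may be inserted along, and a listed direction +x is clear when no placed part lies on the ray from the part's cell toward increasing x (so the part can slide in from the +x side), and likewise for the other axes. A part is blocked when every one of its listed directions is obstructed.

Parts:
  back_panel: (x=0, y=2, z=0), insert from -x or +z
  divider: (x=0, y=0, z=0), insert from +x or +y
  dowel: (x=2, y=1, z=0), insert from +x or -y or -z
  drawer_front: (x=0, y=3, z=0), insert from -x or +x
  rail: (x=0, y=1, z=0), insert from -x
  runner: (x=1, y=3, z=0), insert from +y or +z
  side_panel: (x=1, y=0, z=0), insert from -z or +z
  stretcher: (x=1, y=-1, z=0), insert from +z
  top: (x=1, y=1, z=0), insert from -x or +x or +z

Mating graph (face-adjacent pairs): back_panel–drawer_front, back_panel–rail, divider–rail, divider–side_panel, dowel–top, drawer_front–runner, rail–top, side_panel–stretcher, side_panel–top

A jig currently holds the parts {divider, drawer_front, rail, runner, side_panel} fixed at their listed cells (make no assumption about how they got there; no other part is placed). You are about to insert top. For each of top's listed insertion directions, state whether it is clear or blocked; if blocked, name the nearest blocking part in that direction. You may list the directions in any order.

+x: clear; +z: clear; -x: blocked by rail

-x: nearest on ray is rail@(0, 1, 0) ⇒ blocked
+x: ray from top(1, 1, 0) has no placed part ⇒ clear
+z: ray from top(1, 1, 0) has no placed part ⇒ clear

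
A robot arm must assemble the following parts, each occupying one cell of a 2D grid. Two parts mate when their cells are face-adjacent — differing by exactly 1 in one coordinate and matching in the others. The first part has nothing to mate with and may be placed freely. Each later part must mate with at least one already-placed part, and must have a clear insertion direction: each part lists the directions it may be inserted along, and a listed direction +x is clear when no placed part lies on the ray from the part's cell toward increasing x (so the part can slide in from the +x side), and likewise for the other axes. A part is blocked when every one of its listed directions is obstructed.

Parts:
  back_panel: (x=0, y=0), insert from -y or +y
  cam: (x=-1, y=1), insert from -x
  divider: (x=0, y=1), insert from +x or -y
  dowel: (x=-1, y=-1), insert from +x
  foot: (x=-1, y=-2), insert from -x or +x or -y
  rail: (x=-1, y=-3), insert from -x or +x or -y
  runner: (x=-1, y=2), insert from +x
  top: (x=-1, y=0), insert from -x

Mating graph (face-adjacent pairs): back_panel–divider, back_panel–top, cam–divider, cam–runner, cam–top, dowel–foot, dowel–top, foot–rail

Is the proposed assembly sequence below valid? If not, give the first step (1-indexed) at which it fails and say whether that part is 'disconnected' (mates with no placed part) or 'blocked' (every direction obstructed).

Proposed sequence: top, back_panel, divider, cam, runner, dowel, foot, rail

1. top@(-1, 0) [-x clear] — {top}
2. back_panel@(0, 0) [-y clear] — {back_panel, top}
3. divider@(0, 1) [+x clear] — {back_panel, divider, top}
4. cam@(-1, 1) [-x clear] — {back_panel, cam, divider, top}
5. runner@(-1, 2) [+x clear] — {back_panel, cam, divider, runner, top}
6. dowel@(-1, -1) [+x clear] — {back_panel, cam, divider, dowel, runner, top}
7. foot@(-1, -2) [-x clear] — {back_panel, cam, divider, dowel, foot, runner, top}
8. rail@(-1, -3) [-x clear] — {back_panel, cam, divider, dowel, foot, rail, runner, top}

Valid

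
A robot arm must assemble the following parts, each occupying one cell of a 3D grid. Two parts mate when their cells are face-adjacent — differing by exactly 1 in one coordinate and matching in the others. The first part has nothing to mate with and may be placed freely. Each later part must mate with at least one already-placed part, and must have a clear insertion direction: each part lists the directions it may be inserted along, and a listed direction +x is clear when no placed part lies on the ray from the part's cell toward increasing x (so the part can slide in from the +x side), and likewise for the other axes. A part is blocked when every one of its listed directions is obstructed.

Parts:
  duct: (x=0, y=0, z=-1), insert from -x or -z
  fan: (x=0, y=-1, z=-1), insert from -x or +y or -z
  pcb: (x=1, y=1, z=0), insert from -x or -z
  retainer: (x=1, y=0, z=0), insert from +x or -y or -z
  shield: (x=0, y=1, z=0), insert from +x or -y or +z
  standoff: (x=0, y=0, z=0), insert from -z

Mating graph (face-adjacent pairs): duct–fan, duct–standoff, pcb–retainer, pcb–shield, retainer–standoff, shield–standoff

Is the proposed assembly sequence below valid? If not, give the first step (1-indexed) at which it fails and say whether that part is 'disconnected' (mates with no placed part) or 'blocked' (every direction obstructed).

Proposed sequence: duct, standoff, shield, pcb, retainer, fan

Invalid at step 2 (blocked)

1. duct@(0, 0, -1) [-x clear] — {duct}
2. standoff@(0, 0, 0) — -z all obstructed ⇒ blocked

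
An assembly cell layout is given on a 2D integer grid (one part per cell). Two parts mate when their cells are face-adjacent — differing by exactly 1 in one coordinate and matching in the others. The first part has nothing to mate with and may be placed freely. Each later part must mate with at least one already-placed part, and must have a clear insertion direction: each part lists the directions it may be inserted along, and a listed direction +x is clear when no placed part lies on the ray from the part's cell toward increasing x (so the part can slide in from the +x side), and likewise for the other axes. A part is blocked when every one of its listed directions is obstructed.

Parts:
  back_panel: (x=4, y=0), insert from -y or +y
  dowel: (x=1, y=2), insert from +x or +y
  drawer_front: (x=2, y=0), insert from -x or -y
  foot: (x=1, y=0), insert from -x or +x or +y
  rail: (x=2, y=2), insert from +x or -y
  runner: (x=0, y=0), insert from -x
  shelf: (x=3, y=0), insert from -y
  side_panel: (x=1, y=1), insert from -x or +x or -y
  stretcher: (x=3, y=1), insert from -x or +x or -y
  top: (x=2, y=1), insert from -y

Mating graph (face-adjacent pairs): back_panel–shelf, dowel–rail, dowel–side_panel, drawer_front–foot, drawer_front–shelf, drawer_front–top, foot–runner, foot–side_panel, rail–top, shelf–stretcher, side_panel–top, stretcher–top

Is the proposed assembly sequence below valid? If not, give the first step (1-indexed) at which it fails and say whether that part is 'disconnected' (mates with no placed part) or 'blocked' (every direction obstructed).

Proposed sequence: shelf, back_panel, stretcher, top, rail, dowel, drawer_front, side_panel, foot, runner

1. shelf@(3, 0) [-y clear] — {shelf}
2. back_panel@(4, 0) [-y clear] — {back_panel, shelf}
3. stretcher@(3, 1) [-x clear] — {back_panel, shelf, stretcher}
4. top@(2, 1) [-y clear] — {back_panel, shelf, stretcher, top}
5. rail@(2, 2) [+x clear] — {back_panel, rail, shelf, stretcher, top}
6. dowel@(1, 2) [+y clear] — {back_panel, dowel, rail, shelf, stretcher, top}
7. drawer_front@(2, 0) [-x clear] — {back_panel, dowel, drawer_front, rail, shelf, stretcher, top}
8. side_panel@(1, 1) [-x clear] — {back_panel, dowel, drawer_front, rail, shelf, side_panel, stretcher, top}
9. foot@(1, 0) [-x clear] — {back_panel, dowel, drawer_front, foot, rail, shelf, side_panel, stretcher, top}
10. runner@(0, 0) [-x clear] — {back_panel, dowel, drawer_front, foot, rail, runner, shelf, side_panel, stretcher, top}

Valid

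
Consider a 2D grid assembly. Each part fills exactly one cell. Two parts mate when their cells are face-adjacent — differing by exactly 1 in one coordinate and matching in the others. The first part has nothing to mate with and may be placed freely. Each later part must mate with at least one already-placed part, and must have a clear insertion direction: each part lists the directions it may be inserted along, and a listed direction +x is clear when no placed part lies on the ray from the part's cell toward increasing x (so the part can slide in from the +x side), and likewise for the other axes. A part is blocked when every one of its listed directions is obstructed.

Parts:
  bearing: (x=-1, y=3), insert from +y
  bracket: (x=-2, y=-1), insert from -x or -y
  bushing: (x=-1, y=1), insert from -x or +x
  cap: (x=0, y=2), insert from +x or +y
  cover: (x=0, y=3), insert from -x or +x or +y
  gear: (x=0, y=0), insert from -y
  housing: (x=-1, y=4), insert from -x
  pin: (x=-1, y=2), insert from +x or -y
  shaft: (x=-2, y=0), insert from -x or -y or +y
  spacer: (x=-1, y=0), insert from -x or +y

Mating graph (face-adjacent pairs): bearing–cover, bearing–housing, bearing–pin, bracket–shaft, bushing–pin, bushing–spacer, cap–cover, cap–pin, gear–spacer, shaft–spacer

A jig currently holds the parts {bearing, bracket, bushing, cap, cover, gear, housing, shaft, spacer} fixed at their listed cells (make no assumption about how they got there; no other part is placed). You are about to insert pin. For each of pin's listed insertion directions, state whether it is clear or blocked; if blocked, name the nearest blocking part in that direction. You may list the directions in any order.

+x: nearest on ray is cap@(0, 2) ⇒ blocked
-y: nearest on ray is bushing@(-1, 1) ⇒ blocked

+x: blocked by cap; -y: blocked by bushing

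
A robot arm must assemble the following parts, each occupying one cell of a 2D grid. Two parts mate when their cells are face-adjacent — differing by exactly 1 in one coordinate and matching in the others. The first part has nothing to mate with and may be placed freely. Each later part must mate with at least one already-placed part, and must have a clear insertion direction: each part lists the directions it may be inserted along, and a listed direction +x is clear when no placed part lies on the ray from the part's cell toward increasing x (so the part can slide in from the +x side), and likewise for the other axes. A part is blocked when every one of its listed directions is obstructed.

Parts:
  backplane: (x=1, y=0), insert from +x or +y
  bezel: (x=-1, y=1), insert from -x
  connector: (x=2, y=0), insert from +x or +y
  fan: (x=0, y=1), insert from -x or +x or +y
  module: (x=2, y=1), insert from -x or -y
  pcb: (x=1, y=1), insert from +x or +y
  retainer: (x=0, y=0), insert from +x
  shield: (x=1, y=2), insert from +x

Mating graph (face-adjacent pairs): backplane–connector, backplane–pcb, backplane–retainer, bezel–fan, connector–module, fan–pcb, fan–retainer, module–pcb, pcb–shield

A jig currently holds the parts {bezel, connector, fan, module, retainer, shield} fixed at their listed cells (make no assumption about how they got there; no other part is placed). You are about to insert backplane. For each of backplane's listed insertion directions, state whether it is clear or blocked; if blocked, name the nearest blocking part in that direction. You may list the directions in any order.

+x: nearest on ray is connector@(2, 0) ⇒ blocked
+y: nearest on ray is shield@(1, 2) ⇒ blocked

+x: blocked by connector; +y: blocked by shield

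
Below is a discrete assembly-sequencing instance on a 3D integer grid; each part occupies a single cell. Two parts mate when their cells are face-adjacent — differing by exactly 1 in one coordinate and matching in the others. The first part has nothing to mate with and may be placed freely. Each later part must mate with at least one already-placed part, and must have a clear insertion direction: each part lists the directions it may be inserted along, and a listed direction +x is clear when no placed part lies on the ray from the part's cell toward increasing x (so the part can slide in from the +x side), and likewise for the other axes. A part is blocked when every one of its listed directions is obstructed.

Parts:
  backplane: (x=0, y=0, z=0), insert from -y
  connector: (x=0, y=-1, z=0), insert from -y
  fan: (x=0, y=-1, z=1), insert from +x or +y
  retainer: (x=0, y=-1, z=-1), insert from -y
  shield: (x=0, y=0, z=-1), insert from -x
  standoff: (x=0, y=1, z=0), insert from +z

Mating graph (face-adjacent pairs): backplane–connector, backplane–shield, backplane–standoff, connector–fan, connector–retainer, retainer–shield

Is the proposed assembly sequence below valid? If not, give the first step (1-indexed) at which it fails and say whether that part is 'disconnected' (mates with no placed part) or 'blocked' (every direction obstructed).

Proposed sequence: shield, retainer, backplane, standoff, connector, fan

Valid

1. shield@(0, 0, -1) [-x clear] — {shield}
2. retainer@(0, -1, -1) [-y clear] — {retainer, shield}
3. backplane@(0, 0, 0) [-y clear] — {backplane, retainer, shield}
4. standoff@(0, 1, 0) [+z clear] — {backplane, retainer, shield, standoff}
5. connector@(0, -1, 0) [-y clear] — {backplane, connector, retainer, shield, standoff}
6. fan@(0, -1, 1) [+x clear] — {backplane, connector, fan, retainer, shield, standoff}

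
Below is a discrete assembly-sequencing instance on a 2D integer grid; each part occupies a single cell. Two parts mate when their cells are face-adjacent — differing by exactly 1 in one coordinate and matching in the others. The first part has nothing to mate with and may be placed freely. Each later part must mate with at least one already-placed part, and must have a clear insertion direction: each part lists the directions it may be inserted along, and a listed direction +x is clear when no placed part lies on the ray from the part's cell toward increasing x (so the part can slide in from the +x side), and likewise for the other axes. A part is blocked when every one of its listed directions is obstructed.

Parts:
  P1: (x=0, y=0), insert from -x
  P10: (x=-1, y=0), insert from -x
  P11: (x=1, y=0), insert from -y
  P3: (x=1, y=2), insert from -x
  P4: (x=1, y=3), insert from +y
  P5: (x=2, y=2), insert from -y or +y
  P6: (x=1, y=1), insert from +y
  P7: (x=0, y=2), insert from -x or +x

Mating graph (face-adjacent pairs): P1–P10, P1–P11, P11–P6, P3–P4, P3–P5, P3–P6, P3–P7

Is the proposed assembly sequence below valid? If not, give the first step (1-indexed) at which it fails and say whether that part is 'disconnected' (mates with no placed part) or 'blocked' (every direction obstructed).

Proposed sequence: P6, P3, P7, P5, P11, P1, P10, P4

Valid

1. P6@(1, 1) [+y clear] — {P6}
2. P3@(1, 2) [-x clear] — {P3, P6}
3. P7@(0, 2) [-x clear] — {P3, P6, P7}
4. P5@(2, 2) [-y clear] — {P3, P5, P6, P7}
5. P11@(1, 0) [-y clear] — {P11, P3, P5, P6, P7}
6. P1@(0, 0) [-x clear] — {P1, P11, P3, P5, P6, P7}
7. P10@(-1, 0) [-x clear] — {P1, P10, P11, P3, P5, P6, P7}
8. P4@(1, 3) [+y clear] — {P1, P10, P11, P3, P4, P5, P6, P7}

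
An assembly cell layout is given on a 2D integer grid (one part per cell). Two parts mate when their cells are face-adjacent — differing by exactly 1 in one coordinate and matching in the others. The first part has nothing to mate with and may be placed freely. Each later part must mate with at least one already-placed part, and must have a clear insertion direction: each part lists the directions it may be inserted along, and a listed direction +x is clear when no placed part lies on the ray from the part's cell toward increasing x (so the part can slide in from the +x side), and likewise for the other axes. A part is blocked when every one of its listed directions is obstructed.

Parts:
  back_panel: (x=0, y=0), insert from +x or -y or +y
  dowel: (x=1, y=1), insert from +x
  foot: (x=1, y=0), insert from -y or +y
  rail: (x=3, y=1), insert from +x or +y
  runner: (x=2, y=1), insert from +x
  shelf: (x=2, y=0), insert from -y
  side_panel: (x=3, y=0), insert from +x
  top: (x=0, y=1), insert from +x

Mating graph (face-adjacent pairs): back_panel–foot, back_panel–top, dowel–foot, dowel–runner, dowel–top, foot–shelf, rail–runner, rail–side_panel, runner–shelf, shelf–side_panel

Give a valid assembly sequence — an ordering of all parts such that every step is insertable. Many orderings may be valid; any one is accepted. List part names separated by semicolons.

1. back_panel@(0, 0) [+x clear] — {back_panel}
2. foot@(1, 0) [-y clear] — {back_panel, foot}
3. shelf@(2, 0) [-y clear] — {back_panel, foot, shelf}
4. side_panel@(3, 0) [+x clear] — {back_panel, foot, shelf, side_panel}
5. top@(0, 1) [+x clear] — {back_panel, foot, shelf, side_panel, top}
6. dowel@(1, 1) [+x clear] — {back_panel, dowel, foot, shelf, side_panel, top}
7. runner@(2, 1) [+x clear] — {back_panel, dowel, foot, runner, shelf, side_panel, top}
8. rail@(3, 1) [+x clear] — {back_panel, dowel, foot, rail, runner, shelf, side_panel, top}

back_panel; foot; shelf; side_panel; top; dowel; runner; rail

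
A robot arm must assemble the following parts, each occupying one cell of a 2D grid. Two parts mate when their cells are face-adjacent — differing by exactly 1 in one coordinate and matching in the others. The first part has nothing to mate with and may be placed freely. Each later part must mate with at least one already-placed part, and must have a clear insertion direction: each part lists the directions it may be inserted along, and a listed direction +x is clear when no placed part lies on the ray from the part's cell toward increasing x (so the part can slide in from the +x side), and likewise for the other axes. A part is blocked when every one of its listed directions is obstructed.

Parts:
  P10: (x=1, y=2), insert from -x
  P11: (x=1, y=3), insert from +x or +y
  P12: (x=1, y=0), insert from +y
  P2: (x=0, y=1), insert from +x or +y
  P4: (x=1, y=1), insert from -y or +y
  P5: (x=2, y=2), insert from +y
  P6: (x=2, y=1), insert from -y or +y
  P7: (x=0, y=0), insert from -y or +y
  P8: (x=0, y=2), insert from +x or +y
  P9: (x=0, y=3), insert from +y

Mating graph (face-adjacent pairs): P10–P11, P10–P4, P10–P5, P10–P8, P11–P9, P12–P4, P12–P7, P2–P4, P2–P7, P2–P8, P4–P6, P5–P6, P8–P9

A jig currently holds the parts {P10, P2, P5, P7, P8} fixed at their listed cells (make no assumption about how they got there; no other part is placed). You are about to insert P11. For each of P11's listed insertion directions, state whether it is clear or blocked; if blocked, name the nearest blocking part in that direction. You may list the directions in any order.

+x: ray from P11(1, 3) has no placed part ⇒ clear
+y: ray from P11(1, 3) has no placed part ⇒ clear

+x: clear; +y: clear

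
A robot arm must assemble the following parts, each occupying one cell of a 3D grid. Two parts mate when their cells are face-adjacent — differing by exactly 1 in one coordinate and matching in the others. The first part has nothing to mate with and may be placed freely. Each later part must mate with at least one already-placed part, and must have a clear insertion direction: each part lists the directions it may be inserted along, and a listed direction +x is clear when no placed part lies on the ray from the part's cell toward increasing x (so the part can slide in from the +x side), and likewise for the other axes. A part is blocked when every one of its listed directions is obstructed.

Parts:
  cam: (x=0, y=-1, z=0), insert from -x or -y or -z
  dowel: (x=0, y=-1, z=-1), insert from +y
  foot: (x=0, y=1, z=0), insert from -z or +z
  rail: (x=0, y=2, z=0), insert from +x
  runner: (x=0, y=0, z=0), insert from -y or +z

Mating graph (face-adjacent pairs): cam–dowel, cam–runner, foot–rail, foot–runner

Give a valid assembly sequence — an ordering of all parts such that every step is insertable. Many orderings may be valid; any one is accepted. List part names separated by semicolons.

cam; dowel; runner; foot; rail

1. cam@(0, -1, 0) [-x clear] — {cam}
2. dowel@(0, -1, -1) [+y clear] — {cam, dowel}
3. runner@(0, 0, 0) [+z clear] — {cam, dowel, runner}
4. foot@(0, 1, 0) [-z clear] — {cam, dowel, foot, runner}
5. rail@(0, 2, 0) [+x clear] — {cam, dowel, foot, rail, runner}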